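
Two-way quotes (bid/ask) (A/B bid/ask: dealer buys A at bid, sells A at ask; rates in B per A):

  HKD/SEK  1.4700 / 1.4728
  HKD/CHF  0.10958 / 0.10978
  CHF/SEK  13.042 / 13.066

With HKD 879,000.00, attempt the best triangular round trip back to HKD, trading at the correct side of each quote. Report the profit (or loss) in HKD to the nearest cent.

Best loop HKD → SEK → CHF → HKD:
HKD 879,000.00 × 1.4700 (sell HKD at bid) = SEK 1,292,130.00
SEK 1,292,130.00 ÷ 13.066 (buy CHF at ask) = CHF 98,892.55
CHF 98,892.55 ÷ 0.10978 (buy HKD at ask) = HKD 900,824.79

Net profit: HKD 21,824.79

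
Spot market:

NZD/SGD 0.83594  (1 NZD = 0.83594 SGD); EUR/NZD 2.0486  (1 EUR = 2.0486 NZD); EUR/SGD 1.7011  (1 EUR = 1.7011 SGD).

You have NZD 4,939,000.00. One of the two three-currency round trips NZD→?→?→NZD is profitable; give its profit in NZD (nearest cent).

Profitable loop is NZD → SGD → EUR → NZD:
NZD 4,939,000.00 × 0.83594 = SGD 4,128,707.66
SGD 4,128,707.66 ÷ 1.7011 = EUR 2,427,081.10
EUR 2,427,081.10 × 2.0486 = NZD 4,972,118.34
Profit = NZD 4,972,118.34 − NZD 4,939,000.00

Profit: NZD 33,118.34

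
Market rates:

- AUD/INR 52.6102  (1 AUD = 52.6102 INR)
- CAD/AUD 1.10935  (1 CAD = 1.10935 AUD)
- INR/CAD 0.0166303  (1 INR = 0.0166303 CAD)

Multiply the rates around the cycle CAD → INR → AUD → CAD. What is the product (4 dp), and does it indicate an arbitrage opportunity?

1.0303 (arbitrage exists)

Around CAD → INR → AUD → CAD: 1 ÷ 0.0166303 ÷ 52.6102 ÷ 1.10935 = 1.030294
Product > 1; profitable direction is CAD → INR → AUD → CAD.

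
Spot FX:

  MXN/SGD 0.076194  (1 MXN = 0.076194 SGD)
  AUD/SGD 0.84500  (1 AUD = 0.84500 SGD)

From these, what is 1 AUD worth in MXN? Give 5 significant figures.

1 AUD × 0.84500 = 0.845 SGD
0.845 SGD ÷ 0.076194 = 11.0901 MXN

AUD/MXN = 11.090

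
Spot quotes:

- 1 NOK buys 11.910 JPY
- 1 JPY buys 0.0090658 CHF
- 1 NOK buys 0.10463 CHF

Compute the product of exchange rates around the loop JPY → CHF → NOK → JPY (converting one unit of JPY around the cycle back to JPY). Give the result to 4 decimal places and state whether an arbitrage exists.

Around JPY → CHF → NOK → JPY: 1 × 0.0090658 ÷ 0.10463 × 11.910 = 1.031957
Product > 1; profitable direction is JPY → CHF → NOK → JPY.

1.0320 (arbitrage exists)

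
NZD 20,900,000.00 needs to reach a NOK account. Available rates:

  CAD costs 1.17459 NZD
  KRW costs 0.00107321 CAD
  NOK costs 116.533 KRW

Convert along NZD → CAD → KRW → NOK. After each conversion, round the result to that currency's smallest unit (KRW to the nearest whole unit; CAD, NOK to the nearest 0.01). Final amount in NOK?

NOK 142,274,264.56

NZD 20,900,000.00 ÷ 1.17459 = CAD 17,793,442.82
CAD 17,793,442.82 ÷ 0.00107321 = KRW 16,579,646,872
KRW 16,579,646,872 ÷ 116.533 = NOK 142,274,264.56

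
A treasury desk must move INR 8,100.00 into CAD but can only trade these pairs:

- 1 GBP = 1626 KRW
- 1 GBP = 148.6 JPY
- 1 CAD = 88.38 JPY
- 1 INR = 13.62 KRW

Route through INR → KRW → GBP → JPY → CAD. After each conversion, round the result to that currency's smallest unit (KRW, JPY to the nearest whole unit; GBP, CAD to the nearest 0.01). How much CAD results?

INR 8,100.00 × 13.62 = KRW 110,322
KRW 110,322 ÷ 1626 = GBP 67.85
GBP 67.85 × 148.6 = JPY 10,083
JPY 10,083 ÷ 88.38 = CAD 114.09

CAD 114.09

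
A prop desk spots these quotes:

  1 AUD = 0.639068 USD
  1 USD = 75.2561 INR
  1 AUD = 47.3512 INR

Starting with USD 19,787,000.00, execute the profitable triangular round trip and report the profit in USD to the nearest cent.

Profitable loop is USD → INR → AUD → USD:
USD 19,787,000.00 × 75.2561 = INR 1,489,092,450.70
INR 1,489,092,450.70 ÷ 47.3512 = AUD 31,447,829.21
AUD 31,447,829.21 × 0.639068 = USD 20,097,301.32
Profit = USD 20,097,301.32 − USD 19,787,000.00

Profit: USD 310,301.32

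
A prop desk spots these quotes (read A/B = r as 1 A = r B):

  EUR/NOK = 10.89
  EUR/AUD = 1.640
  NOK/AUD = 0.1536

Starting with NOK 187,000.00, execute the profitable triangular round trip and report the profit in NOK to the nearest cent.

Profitable loop is NOK → AUD → EUR → NOK:
NOK 187,000.00 × 0.1536 = AUD 28,723.20
AUD 28,723.20 ÷ 1.640 = EUR 17,514.15
EUR 17,514.15 × 10.89 = NOK 190,729.05
Profit = NOK 190,729.05 − NOK 187,000.00

Profit: NOK 3,729.05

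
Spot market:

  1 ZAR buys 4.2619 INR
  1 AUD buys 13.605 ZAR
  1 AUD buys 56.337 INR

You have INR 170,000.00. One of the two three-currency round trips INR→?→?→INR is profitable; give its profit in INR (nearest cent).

Profitable loop is INR → AUD → ZAR → INR:
INR 170,000.00 ÷ 56.337 = AUD 3,017.56
AUD 3,017.56 × 13.605 = ZAR 41,053.84
ZAR 41,053.84 × 4.2619 = INR 174,967.35
Profit = INR 174,967.35 − INR 170,000.00

Profit: INR 4,967.35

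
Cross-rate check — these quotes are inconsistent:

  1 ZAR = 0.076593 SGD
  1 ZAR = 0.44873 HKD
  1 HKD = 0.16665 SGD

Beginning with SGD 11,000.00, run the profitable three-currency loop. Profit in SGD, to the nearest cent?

Profitable loop is SGD → HKD → ZAR → SGD:
SGD 11,000.00 ÷ 0.16665 = HKD 66,006.60
HKD 66,006.60 ÷ 0.44873 = ZAR 147,096.47
ZAR 147,096.47 × 0.076593 = SGD 11,266.56
Profit = SGD 11,266.56 − SGD 11,000.00

Profit: SGD 266.56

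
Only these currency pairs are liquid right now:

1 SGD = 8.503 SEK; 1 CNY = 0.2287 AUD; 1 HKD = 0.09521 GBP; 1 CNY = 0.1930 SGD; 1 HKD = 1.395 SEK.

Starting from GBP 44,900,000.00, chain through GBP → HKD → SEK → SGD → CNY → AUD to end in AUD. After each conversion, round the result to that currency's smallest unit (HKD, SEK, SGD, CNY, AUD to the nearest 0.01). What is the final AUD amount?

GBP 44,900,000.00 ÷ 0.09521 = HKD 471,589,118.79
HKD 471,589,118.79 × 1.395 = SEK 657,866,820.71
SEK 657,866,820.71 ÷ 8.503 = SGD 77,368,789.92
SGD 77,368,789.92 ÷ 0.1930 = CNY 400,874,559.17
CNY 400,874,559.17 × 0.2287 = AUD 91,680,011.68

AUD 91,680,011.68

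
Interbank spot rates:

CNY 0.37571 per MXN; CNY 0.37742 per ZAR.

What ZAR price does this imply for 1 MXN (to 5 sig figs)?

1 MXN × 0.37571 = 0.37571 CNY
0.37571 CNY ÷ 0.37742 = 0.995469 ZAR

MXN/ZAR = 0.99547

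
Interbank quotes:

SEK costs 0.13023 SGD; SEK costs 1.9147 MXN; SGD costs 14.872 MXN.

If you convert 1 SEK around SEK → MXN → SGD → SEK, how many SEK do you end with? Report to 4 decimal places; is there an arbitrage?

0.9886 (arbitrage exists)

Around SEK → MXN → SGD → SEK: 1 × 1.9147 ÷ 14.872 ÷ 0.13023 = 0.988599
Product < 1; profitable direction is SEK → SGD → MXN → SEK.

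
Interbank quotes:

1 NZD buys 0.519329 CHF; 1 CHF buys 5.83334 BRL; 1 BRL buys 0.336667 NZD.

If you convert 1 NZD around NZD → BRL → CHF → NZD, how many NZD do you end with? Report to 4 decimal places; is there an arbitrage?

0.9805 (arbitrage exists)

Around NZD → BRL → CHF → NZD: 1 ÷ 0.336667 ÷ 5.83334 ÷ 0.519329 = 0.980482
Product < 1; profitable direction is NZD → CHF → BRL → NZD.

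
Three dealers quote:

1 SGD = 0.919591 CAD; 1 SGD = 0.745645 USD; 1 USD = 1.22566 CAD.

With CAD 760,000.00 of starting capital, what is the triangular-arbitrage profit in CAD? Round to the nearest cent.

Profit: CAD 4,726.57

Profitable loop is CAD → USD → SGD → CAD:
CAD 760,000.00 ÷ 1.22566 = USD 620,074.08
USD 620,074.08 ÷ 0.745645 = SGD 831,594.23
SGD 831,594.23 × 0.919591 = CAD 764,726.57
Profit = CAD 764,726.57 − CAD 760,000.00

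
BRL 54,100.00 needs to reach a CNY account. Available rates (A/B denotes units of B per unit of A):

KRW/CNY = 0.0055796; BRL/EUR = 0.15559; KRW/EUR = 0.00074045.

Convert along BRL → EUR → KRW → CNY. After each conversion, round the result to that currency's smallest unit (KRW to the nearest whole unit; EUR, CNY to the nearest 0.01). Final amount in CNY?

CNY 63,428.78

BRL 54,100.00 × 0.15559 = EUR 8,417.42
EUR 8,417.42 ÷ 0.00074045 = KRW 11,367,979
KRW 11,367,979 × 0.0055796 = CNY 63,428.78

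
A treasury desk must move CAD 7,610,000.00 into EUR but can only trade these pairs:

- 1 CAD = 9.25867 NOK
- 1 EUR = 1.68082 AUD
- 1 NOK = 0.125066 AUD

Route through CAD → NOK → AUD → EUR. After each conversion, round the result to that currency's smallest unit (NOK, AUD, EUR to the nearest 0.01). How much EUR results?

EUR 5,242,655.43

CAD 7,610,000.00 × 9.25867 = NOK 70,458,478.70
NOK 70,458,478.70 × 0.125066 = AUD 8,811,960.10
AUD 8,811,960.10 ÷ 1.68082 = EUR 5,242,655.43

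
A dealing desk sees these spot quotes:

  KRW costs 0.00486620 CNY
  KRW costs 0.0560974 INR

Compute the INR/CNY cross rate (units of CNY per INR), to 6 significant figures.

1 INR ÷ 0.0560974 = 17.8261 KRW
17.8261 KRW × 0.00486620 = 0.0867456 CNY

INR/CNY = 0.0867456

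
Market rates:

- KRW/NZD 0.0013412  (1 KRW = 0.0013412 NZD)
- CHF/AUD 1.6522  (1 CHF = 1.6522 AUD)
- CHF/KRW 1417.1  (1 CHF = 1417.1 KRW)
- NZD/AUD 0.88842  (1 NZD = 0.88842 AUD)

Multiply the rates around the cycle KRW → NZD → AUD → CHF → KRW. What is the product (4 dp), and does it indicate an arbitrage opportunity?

Around KRW → NZD → AUD → CHF → KRW: 1 × 0.0013412 × 0.88842 ÷ 1.6522 × 1417.1 = 1.021997
Product > 1; profitable direction is KRW → NZD → AUD → CHF → KRW.

1.0220 (arbitrage exists)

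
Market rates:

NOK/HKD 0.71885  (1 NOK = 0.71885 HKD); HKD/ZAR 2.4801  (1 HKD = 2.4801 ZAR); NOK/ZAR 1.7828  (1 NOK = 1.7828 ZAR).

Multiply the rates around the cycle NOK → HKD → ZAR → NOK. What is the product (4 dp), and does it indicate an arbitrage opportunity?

Around NOK → HKD → ZAR → NOK: 1 × 0.71885 × 2.4801 ÷ 1.7828 = 1.000011
Product ≈ 1 (deviation 0.001%, within rounding noise).

1.0000 (no arbitrage)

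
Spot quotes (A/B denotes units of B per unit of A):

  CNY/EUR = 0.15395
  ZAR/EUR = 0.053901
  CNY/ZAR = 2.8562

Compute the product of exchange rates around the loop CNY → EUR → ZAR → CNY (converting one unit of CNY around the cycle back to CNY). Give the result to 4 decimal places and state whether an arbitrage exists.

1.0000 (no arbitrage)

Around CNY → EUR → ZAR → CNY: 1 × 0.15395 ÷ 0.053901 ÷ 2.8562 = 0.999987
Product ≈ 1 (deviation 0.001%, within rounding noise).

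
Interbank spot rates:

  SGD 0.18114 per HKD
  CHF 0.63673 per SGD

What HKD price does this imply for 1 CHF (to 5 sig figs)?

CHF/HKD = 8.6702

1 CHF ÷ 0.63673 = 1.57052 SGD
1.57052 SGD ÷ 0.18114 = 8.67022 HKD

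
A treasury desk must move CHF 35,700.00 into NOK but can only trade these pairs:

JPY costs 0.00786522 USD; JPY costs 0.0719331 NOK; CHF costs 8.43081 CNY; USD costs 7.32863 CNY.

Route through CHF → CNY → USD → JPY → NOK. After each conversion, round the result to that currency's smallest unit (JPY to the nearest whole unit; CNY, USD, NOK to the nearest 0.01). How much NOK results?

NOK 375,606.09

CHF 35,700.00 × 8.43081 = CNY 300,979.92
CNY 300,979.92 ÷ 7.32863 = USD 41,069.06
USD 41,069.06 ÷ 0.00786522 = JPY 5,221,603
JPY 5,221,603 × 0.0719331 = NOK 375,606.09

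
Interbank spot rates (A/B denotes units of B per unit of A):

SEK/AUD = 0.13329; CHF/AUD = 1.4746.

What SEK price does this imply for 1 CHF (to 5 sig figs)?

1 CHF × 1.4746 = 1.4746 AUD
1.4746 AUD ÷ 0.13329 = 11.0631 SEK

CHF/SEK = 11.063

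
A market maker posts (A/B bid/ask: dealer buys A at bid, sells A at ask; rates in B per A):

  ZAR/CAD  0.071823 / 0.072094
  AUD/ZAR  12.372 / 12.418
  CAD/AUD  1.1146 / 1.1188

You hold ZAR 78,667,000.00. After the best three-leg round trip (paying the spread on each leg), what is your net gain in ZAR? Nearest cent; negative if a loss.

Best loop ZAR → AUD → CAD → ZAR:
ZAR 78,667,000.00 ÷ 12.418 (buy AUD at ask) = AUD 6,334,917.06
AUD 6,334,917.06 ÷ 1.1188 (buy CAD at ask) = CAD 5,662,242.63
CAD 5,662,242.63 ÷ 0.072094 (buy ZAR at ask) = ZAR 78,539,720.80

Net result: ZAR -127,279.20 (no profitable arbitrage after spreads)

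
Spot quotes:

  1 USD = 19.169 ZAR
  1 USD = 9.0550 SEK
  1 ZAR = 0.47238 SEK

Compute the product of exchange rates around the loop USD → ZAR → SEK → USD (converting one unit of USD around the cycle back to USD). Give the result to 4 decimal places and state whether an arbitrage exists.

Around USD → ZAR → SEK → USD: 1 × 19.169 × 0.47238 ÷ 9.0550 = 1.000006
Product ≈ 1 (deviation 0.001%, within rounding noise).

1.0000 (no arbitrage)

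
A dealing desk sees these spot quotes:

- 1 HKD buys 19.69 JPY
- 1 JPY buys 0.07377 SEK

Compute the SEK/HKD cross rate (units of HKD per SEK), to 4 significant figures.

SEK/HKD = 0.6885

1 SEK ÷ 0.07377 = 13.5556 JPY
13.5556 JPY ÷ 19.69 = 0.688453 HKD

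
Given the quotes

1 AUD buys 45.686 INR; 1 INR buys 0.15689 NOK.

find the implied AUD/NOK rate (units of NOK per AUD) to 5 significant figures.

1 AUD × 45.686 = 45.686 INR
45.686 INR × 0.15689 = 7.16768 NOK

AUD/NOK = 7.1677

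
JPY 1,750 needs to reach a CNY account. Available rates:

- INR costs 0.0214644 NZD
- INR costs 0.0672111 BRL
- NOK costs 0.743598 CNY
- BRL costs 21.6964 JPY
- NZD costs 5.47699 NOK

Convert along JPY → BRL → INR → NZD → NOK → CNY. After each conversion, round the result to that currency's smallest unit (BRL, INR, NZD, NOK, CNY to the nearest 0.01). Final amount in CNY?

JPY 1,750 ÷ 21.6964 = BRL 80.66
BRL 80.66 ÷ 0.0672111 = INR 1,200.10
INR 1,200.10 × 0.0214644 = NZD 25.76
NZD 25.76 × 5.47699 = NOK 141.09
NOK 141.09 × 0.743598 = CNY 104.91

CNY 104.91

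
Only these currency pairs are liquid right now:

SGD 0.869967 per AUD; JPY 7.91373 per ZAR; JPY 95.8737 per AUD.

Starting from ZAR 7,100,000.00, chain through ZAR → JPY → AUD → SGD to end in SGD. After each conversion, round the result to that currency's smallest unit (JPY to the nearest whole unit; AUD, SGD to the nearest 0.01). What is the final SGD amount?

SGD 509,850.52

ZAR 7,100,000.00 × 7.91373 = JPY 56,187,483
JPY 56,187,483 ÷ 95.8737 = AUD 586,057.31
AUD 586,057.31 × 0.869967 = SGD 509,850.52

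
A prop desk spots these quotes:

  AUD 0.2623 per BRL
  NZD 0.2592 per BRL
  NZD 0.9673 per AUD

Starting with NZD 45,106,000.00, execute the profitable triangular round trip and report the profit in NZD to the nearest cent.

Profit: NZD 973,720.31

Profitable loop is NZD → AUD → BRL → NZD:
NZD 45,106,000.00 ÷ 0.9673 = AUD 46,630,828.08
AUD 46,630,828.08 ÷ 0.2623 = BRL 177,776,698.73
BRL 177,776,698.73 × 0.2592 = NZD 46,079,720.31
Profit = NZD 46,079,720.31 − NZD 45,106,000.00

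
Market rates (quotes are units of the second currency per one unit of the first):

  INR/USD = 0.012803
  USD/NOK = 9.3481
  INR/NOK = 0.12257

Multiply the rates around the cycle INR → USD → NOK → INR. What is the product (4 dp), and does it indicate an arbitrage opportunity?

Around INR → USD → NOK → INR: 1 × 0.012803 × 9.3481 ÷ 0.12257 = 0.976452
Product < 1; profitable direction is INR → NOK → USD → INR.

0.9765 (arbitrage exists)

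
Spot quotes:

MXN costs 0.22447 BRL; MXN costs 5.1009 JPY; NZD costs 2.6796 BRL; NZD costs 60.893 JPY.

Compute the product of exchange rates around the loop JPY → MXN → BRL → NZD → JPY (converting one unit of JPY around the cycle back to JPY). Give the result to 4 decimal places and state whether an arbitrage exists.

Around JPY → MXN → BRL → NZD → JPY: 1 ÷ 5.1009 × 0.22447 ÷ 2.6796 × 60.893 = 1.000020
Product ≈ 1 (deviation 0.002%, within rounding noise).

1.0000 (no arbitrage)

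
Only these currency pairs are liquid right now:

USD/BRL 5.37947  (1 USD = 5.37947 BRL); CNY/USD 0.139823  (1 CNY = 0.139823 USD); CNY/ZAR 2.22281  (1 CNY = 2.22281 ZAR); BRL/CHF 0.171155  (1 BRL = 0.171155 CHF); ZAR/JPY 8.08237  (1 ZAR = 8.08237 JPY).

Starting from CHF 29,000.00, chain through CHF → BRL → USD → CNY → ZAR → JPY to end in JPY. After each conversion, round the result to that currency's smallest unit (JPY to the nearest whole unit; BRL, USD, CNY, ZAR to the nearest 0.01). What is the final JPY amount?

JPY 4,046,983

CHF 29,000.00 ÷ 0.171155 = BRL 169,437.06
BRL 169,437.06 ÷ 5.37947 = USD 31,496.98
USD 31,496.98 ÷ 0.139823 = CNY 225,263.23
CNY 225,263.23 × 2.22281 = ZAR 500,717.36
ZAR 500,717.36 × 8.08237 = JPY 4,046,983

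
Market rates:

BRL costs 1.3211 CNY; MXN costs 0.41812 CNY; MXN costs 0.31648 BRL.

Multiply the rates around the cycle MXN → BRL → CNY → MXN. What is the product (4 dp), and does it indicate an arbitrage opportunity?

Around MXN → BRL → CNY → MXN: 1 × 0.31648 × 1.3211 ÷ 0.41812 = 0.999956
Product ≈ 1 (deviation 0.004%, within rounding noise).

1.0000 (no arbitrage)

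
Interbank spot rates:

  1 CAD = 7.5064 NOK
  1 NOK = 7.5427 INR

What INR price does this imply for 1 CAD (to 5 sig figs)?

CAD/INR = 56.619

1 CAD × 7.5064 = 7.5064 NOK
7.5064 NOK × 7.5427 = 56.6185 INR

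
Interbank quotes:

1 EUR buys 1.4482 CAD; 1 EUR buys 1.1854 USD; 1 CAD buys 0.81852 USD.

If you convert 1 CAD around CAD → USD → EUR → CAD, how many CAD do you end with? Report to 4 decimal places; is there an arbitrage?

1.0000 (no arbitrage)

Around CAD → USD → EUR → CAD: 1 × 0.81852 ÷ 1.1854 × 1.4482 = 0.999984
Product ≈ 1 (deviation 0.002%, within rounding noise).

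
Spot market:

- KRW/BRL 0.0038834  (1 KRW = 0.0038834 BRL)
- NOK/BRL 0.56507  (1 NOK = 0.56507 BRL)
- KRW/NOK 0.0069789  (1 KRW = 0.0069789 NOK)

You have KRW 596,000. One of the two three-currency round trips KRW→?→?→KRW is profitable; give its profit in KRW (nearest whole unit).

Profit: KRW 9,234

Profitable loop is KRW → NOK → BRL → KRW:
KRW 596,000 × 0.0069789 = NOK 4,159.42
NOK 4,159.42 × 0.56507 = BRL 2,350.37
BRL 2,350.37 ÷ 0.0038834 = KRW 605,234
Profit = KRW 605,234 − KRW 596,000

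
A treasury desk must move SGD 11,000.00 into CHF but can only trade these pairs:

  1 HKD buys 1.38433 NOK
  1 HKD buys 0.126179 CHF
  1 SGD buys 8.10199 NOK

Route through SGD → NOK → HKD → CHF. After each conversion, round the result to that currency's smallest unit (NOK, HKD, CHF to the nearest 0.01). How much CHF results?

SGD 11,000.00 × 8.10199 = NOK 89,121.89
NOK 89,121.89 ÷ 1.38433 = HKD 64,379.08
HKD 64,379.08 × 0.126179 = CHF 8,123.29

CHF 8,123.29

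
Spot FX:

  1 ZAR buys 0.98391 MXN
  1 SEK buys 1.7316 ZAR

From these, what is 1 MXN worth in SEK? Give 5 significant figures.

1 MXN ÷ 0.98391 = 1.01635 ZAR
1.01635 ZAR ÷ 1.7316 = 0.586945 SEK

MXN/SEK = 0.58694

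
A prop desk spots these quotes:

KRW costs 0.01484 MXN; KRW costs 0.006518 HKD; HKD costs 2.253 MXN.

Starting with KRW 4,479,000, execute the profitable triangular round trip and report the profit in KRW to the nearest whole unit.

Profitable loop is KRW → MXN → HKD → KRW:
KRW 4,479,000 × 0.01484 = MXN 66,468.36
MXN 66,468.36 ÷ 2.253 = HKD 29,502.16
HKD 29,502.16 ÷ 0.006518 = KRW 4,526,259
Profit = KRW 4,526,259 − KRW 4,479,000

Profit: KRW 47,259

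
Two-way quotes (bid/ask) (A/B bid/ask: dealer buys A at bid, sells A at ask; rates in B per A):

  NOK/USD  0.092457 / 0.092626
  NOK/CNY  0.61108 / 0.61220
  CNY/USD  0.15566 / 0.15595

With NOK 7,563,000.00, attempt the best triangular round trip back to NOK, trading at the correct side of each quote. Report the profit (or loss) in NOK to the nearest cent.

Best loop NOK → CNY → USD → NOK:
NOK 7,563,000.00 × 0.61108 (sell NOK at bid) = CNY 4,621,598.04
CNY 4,621,598.04 × 0.15566 (sell CNY at bid) = USD 719,397.95
USD 719,397.95 ÷ 0.092626 (buy NOK at ask) = NOK 7,766,695.65

Net profit: NOK 203,695.65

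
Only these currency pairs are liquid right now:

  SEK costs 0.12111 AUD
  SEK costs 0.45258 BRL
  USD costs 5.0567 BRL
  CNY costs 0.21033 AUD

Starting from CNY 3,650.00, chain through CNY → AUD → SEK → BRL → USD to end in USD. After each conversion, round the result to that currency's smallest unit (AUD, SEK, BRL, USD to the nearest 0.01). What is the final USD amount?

CNY 3,650.00 × 0.21033 = AUD 767.70
AUD 767.70 ÷ 0.12111 = SEK 6,338.87
SEK 6,338.87 × 0.45258 = BRL 2,868.85
BRL 2,868.85 ÷ 5.0567 = USD 567.34

USD 567.34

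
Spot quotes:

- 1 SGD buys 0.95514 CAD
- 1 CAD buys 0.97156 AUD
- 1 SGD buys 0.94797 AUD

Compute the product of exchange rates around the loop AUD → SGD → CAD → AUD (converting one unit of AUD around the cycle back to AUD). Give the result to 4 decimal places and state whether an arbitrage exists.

0.9789 (arbitrage exists)

Around AUD → SGD → CAD → AUD: 1 ÷ 0.94797 × 0.95514 × 0.97156 = 0.978908
Product < 1; profitable direction is AUD → CAD → SGD → AUD.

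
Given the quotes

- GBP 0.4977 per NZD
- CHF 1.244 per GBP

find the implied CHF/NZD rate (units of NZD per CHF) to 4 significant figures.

1 CHF ÷ 1.244 = 0.803859 GBP
0.803859 GBP ÷ 0.4977 = 1.61515 NZD

CHF/NZD = 1.615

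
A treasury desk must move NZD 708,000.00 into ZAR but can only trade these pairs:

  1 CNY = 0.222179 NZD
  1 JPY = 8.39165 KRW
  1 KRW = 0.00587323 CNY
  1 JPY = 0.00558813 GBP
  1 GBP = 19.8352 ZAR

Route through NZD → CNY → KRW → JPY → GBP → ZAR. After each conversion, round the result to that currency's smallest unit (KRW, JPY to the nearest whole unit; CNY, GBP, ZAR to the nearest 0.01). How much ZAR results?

ZAR 7,166,530.56

NZD 708,000.00 ÷ 0.222179 = CNY 3,186,619.80
CNY 3,186,619.80 ÷ 0.00587323 = KRW 542,566,833
KRW 542,566,833 ÷ 8.39165 = JPY 64,655,560
JPY 64,655,560 × 0.00558813 = GBP 361,303.67
GBP 361,303.67 × 19.8352 = ZAR 7,166,530.56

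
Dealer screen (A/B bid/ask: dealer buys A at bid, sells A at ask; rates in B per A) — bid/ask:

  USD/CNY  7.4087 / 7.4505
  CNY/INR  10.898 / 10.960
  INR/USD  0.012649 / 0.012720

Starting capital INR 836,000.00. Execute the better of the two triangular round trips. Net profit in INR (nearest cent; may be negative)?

Net profit: INR 17,790.43

Best loop INR → USD → CNY → INR:
INR 836,000.00 × 0.012649 (sell INR at bid) = USD 10,574.56
USD 10,574.56 × 7.4087 (sell USD at bid) = CNY 78,343.77
CNY 78,343.77 × 10.898 (sell CNY at bid) = INR 853,790.43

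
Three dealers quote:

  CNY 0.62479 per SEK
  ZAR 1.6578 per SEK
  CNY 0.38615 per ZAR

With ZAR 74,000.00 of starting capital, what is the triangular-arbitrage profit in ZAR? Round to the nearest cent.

Profitable loop is ZAR → CNY → SEK → ZAR:
ZAR 74,000.00 × 0.38615 = CNY 28,575.10
CNY 28,575.10 ÷ 0.62479 = SEK 45,735.53
SEK 45,735.53 × 1.6578 = ZAR 75,820.36
Profit = ZAR 75,820.36 − ZAR 74,000.00

Profit: ZAR 1,820.36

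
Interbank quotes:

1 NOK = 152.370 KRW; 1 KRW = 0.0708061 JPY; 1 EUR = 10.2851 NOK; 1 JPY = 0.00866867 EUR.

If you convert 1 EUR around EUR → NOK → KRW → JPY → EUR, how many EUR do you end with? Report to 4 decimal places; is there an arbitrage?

0.9619 (arbitrage exists)

Around EUR → NOK → KRW → JPY → EUR: 1 × 10.2851 × 152.370 × 0.0708061 × 0.00866867 = 0.961903
Product < 1; profitable direction is EUR → JPY → KRW → NOK → EUR.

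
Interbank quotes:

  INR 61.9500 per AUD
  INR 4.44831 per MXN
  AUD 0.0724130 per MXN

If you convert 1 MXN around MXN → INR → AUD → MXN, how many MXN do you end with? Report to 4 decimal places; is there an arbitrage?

0.9916 (arbitrage exists)

Around MXN → INR → AUD → MXN: 1 × 4.44831 ÷ 61.9500 ÷ 0.0724130 = 0.991602
Product < 1; profitable direction is MXN → AUD → INR → MXN.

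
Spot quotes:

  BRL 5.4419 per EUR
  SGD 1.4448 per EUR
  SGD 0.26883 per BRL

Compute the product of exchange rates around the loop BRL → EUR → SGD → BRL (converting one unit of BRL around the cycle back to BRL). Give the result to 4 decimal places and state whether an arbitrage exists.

Around BRL → EUR → SGD → BRL: 1 ÷ 5.4419 × 1.4448 ÷ 0.26883 = 0.987596
Product < 1; profitable direction is BRL → SGD → EUR → BRL.

0.9876 (arbitrage exists)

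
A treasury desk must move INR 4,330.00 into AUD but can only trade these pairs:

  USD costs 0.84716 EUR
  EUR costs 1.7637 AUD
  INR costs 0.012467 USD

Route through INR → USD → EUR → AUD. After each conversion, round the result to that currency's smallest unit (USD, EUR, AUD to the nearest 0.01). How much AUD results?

INR 4,330.00 × 0.012467 = USD 53.98
USD 53.98 × 0.84716 = EUR 45.73
EUR 45.73 × 1.7637 = AUD 80.65

AUD 80.65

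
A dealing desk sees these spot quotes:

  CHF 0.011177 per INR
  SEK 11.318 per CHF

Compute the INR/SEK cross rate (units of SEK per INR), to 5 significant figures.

1 INR × 0.011177 = 0.011177 CHF
0.011177 CHF × 11.318 = 0.126501 SEK

INR/SEK = 0.12650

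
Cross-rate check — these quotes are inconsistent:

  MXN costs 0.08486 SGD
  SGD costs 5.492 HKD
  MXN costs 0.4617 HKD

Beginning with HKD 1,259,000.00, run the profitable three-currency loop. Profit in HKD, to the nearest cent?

Profit: HKD 11,864.98

Profitable loop is HKD → MXN → SGD → HKD:
HKD 1,259,000.00 ÷ 0.4617 = MXN 2,726,878.93
MXN 2,726,878.93 × 0.08486 = SGD 231,402.95
SGD 231,402.95 × 5.492 = HKD 1,270,864.98
Profit = HKD 1,270,864.98 − HKD 1,259,000.00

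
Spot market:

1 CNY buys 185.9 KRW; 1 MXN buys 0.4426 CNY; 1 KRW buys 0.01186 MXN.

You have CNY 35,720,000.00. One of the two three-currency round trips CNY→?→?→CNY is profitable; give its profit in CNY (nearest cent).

Profit: CNY 884,624.98

Profitable loop is CNY → MXN → KRW → CNY:
CNY 35,720,000.00 ÷ 0.4426 = MXN 80,704,925.44
MXN 80,704,925.44 ÷ 0.01186 = KRW 6,804,799,784
KRW 6,804,799,784 ÷ 185.9 = CNY 36,604,624.98
Profit = CNY 36,604,624.98 − CNY 35,720,000.00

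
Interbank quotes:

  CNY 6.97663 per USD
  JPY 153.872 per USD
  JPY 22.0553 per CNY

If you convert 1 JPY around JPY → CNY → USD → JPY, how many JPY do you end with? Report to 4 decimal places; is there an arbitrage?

1.0000 (no arbitrage)

Around JPY → CNY → USD → JPY: 1 ÷ 22.0553 ÷ 6.97663 × 153.872 = 1.000002
Product ≈ 1 (deviation 0.000%, within rounding noise).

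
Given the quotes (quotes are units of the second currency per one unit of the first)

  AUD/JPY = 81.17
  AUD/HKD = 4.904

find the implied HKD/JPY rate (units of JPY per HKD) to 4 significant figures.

HKD/JPY = 16.55

1 HKD ÷ 4.904 = 0.203915 AUD
0.203915 AUD × 81.17 = 16.5518 JPY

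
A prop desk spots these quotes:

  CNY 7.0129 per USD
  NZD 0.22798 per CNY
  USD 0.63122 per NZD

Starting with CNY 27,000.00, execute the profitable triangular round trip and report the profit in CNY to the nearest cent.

Profitable loop is CNY → NZD → USD → CNY:
CNY 27,000.00 × 0.22798 = NZD 6,155.46
NZD 6,155.46 × 0.63122 = USD 3,885.45
USD 3,885.45 × 7.0129 = CNY 27,248.27
Profit = CNY 27,248.27 − CNY 27,000.00

Profit: CNY 248.27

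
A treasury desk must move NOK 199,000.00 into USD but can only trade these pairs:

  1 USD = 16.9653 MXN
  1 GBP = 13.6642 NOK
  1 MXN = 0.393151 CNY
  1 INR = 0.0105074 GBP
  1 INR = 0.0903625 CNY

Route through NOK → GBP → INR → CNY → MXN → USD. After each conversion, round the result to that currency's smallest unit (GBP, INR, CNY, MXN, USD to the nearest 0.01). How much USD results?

NOK 199,000.00 ÷ 13.6642 = GBP 14,563.60
GBP 14,563.60 ÷ 0.0105074 = INR 1,386,032.70
INR 1,386,032.70 × 0.0903625 = CNY 125,245.38
CNY 125,245.38 ÷ 0.393151 = MXN 318,568.13
MXN 318,568.13 ÷ 16.9653 = USD 18,777.63

USD 18,777.63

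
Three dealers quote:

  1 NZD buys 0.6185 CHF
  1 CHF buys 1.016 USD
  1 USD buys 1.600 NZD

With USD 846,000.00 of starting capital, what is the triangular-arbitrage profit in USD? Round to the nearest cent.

Profitable loop is USD → NZD → CHF → USD:
USD 846,000.00 × 1.600 = NZD 1,353,600.00
NZD 1,353,600.00 × 0.6185 = CHF 837,201.60
CHF 837,201.60 × 1.016 = USD 850,596.83
Profit = USD 850,596.83 − USD 846,000.00

Profit: USD 4,596.83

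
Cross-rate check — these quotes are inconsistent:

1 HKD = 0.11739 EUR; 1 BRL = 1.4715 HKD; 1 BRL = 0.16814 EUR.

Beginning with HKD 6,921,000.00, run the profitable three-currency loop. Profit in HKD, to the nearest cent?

Profitable loop is HKD → EUR → BRL → HKD:
HKD 6,921,000.00 × 0.11739 = EUR 812,456.19
EUR 812,456.19 ÷ 0.16814 = BRL 4,832,022.06
BRL 4,832,022.06 × 1.4715 = HKD 7,110,320.47
Profit = HKD 7,110,320.47 − HKD 6,921,000.00

Profit: HKD 189,320.47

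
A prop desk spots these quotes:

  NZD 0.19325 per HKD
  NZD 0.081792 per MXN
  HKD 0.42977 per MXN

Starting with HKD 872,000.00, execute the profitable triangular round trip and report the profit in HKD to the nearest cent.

Profit: HKD 13,444.32

Profitable loop is HKD → NZD → MXN → HKD:
HKD 872,000.00 × 0.19325 = NZD 168,514.00
NZD 168,514.00 ÷ 0.081792 = MXN 2,060,274.84
MXN 2,060,274.84 × 0.42977 = HKD 885,444.32
Profit = HKD 885,444.32 − HKD 872,000.00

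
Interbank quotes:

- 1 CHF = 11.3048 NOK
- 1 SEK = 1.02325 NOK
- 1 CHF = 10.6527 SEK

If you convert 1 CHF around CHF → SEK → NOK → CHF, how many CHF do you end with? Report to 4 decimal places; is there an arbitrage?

0.9642 (arbitrage exists)

Around CHF → SEK → NOK → CHF: 1 × 10.6527 × 1.02325 ÷ 11.3048 = 0.964225
Product < 1; profitable direction is CHF → NOK → SEK → CHF.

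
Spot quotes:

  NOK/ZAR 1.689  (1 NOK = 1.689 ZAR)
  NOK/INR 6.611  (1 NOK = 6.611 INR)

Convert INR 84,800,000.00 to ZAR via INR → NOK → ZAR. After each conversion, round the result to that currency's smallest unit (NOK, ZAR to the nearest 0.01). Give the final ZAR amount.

ZAR 21,664,982.61

INR 84,800,000.00 ÷ 6.611 = NOK 12,827,106.34
NOK 12,827,106.34 × 1.689 = ZAR 21,664,982.61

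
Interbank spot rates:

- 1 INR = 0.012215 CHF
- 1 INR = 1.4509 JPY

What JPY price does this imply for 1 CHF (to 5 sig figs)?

1 CHF ÷ 0.012215 = 81.8666 INR
81.8666 INR × 1.4509 = 118.78 JPY

CHF/JPY = 118.78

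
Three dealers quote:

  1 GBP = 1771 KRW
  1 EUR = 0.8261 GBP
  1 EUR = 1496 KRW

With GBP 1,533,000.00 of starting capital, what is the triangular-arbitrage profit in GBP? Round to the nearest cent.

Profit: GBP 34,554.20

Profitable loop is GBP → EUR → KRW → GBP:
GBP 1,533,000.00 ÷ 0.8261 = EUR 1,855,707.54
EUR 1,855,707.54 × 1496 = KRW 2,776,138,482
KRW 2,776,138,482 ÷ 1771 = GBP 1,567,554.20
Profit = GBP 1,567,554.20 − GBP 1,533,000.00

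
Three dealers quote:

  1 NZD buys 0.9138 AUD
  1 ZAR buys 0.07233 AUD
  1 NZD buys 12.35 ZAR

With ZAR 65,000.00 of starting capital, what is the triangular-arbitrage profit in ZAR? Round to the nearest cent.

Profitable loop is ZAR → NZD → AUD → ZAR:
ZAR 65,000.00 ÷ 12.35 = NZD 5,263.16
NZD 5,263.16 × 0.9138 = AUD 4,809.47
AUD 4,809.47 ÷ 0.07233 = ZAR 66,493.48
Profit = ZAR 66,493.48 − ZAR 65,000.00

Profit: ZAR 1,493.48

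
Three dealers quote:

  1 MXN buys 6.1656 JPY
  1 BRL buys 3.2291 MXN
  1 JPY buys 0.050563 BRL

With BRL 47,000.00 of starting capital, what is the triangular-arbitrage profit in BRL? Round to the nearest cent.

Profit: BRL 313.77

Profitable loop is BRL → MXN → JPY → BRL:
BRL 47,000.00 × 3.2291 = MXN 151,767.70
MXN 151,767.70 × 6.1656 = JPY 935,739
JPY 935,739 × 0.050563 = BRL 47,313.77
Profit = BRL 47,313.77 − BRL 47,000.00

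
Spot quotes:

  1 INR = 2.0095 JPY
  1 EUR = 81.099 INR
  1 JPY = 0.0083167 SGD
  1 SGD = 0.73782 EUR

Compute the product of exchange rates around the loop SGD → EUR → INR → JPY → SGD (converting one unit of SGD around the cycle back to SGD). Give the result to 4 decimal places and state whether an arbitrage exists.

Around SGD → EUR → INR → JPY → SGD: 1 × 0.73782 × 81.099 × 2.0095 × 0.0083167 = 1.000011
Product ≈ 1 (deviation 0.001%, within rounding noise).

1.0000 (no arbitrage)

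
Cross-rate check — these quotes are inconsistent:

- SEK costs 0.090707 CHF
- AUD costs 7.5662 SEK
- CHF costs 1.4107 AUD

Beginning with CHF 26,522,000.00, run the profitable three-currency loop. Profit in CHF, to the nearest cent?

Profit: CHF 871,844.36

Profitable loop is CHF → SEK → AUD → CHF:
CHF 26,522,000.00 ÷ 0.090707 = SEK 292,391,987.39
SEK 292,391,987.39 ÷ 7.5662 = AUD 38,644,496.23
AUD 38,644,496.23 ÷ 1.4107 = CHF 27,393,844.36
Profit = CHF 27,393,844.36 − CHF 26,522,000.00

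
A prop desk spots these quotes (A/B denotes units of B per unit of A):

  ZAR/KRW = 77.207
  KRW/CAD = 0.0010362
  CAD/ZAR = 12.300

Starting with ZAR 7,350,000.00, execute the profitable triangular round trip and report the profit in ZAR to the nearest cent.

Profit: ZAR 119,335.41

Profitable loop is ZAR → CAD → KRW → ZAR:
ZAR 7,350,000.00 ÷ 12.300 = CAD 597,560.98
CAD 597,560.98 ÷ 0.0010362 = KRW 576,684,979
KRW 576,684,979 ÷ 77.207 = ZAR 7,469,335.41
Profit = ZAR 7,469,335.41 − ZAR 7,350,000.00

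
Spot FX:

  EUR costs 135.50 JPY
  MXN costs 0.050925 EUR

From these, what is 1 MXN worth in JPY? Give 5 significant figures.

MXN/JPY = 6.9003

1 MXN × 0.050925 = 0.050925 EUR
0.050925 EUR × 135.50 = 6.90034 JPY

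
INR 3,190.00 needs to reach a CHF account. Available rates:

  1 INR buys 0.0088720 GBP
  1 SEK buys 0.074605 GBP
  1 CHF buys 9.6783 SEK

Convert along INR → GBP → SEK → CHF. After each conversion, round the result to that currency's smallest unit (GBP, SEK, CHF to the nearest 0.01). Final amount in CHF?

INR 3,190.00 × 0.0088720 = GBP 28.30
GBP 28.30 ÷ 0.074605 = SEK 379.33
SEK 379.33 ÷ 9.6783 = CHF 39.19

CHF 39.19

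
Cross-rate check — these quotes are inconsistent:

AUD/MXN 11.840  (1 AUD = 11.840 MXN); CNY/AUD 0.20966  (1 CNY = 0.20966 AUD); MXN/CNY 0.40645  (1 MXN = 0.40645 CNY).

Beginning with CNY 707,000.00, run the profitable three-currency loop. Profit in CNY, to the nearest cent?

Profit: CNY 6,335.48

Profitable loop is CNY → AUD → MXN → CNY:
CNY 707,000.00 × 0.20966 = AUD 148,229.62
AUD 148,229.62 × 11.840 = MXN 1,755,038.70
MXN 1,755,038.70 × 0.40645 = CNY 713,335.48
Profit = CNY 713,335.48 − CNY 707,000.00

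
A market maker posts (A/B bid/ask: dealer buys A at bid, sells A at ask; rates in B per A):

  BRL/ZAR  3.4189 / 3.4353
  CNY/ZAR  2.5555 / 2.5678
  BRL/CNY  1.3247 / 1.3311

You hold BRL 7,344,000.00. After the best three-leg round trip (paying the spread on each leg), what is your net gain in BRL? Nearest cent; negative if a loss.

Net profit: BRL 1,936.81

Best loop BRL → ZAR → CNY → BRL:
BRL 7,344,000.00 × 3.4189 (sell BRL at bid) = ZAR 25,108,401.60
ZAR 25,108,401.60 ÷ 2.5678 (buy CNY at ask) = CNY 9,778,176.49
CNY 9,778,176.49 ÷ 1.3311 (buy BRL at ask) = BRL 7,345,936.81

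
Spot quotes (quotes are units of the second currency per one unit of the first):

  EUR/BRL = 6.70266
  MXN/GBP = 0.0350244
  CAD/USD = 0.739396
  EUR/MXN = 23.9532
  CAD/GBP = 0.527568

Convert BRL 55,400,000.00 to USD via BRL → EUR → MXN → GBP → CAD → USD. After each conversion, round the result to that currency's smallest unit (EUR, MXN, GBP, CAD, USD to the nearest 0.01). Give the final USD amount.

BRL 55,400,000.00 ÷ 6.70266 = EUR 8,265,375.24
EUR 8,265,375.24 × 23.9532 = MXN 197,982,186.20
MXN 197,982,186.20 × 0.0350244 = GBP 6,934,207.28
GBP 6,934,207.28 ÷ 0.527568 = CAD 13,143,722.29
CAD 13,143,722.29 × 0.739396 = USD 9,718,415.69

USD 9,718,415.69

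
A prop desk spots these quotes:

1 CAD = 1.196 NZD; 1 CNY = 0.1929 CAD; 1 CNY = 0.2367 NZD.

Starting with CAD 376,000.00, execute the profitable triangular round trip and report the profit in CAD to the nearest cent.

Profit: CAD 9,764.89

Profitable loop is CAD → CNY → NZD → CAD:
CAD 376,000.00 ÷ 0.1929 = CNY 1,949,196.47
CNY 1,949,196.47 × 0.2367 = NZD 461,374.81
NZD 461,374.81 ÷ 1.196 = CAD 385,764.89
Profit = CAD 385,764.89 − CAD 376,000.00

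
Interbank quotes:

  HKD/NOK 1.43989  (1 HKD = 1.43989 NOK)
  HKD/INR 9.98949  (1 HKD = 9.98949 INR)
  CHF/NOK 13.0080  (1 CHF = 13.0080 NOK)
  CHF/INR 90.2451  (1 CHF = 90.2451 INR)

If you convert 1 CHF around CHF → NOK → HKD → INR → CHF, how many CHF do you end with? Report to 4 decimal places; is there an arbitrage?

1.0000 (no arbitrage)

Around CHF → NOK → HKD → INR → CHF: 1 × 13.0080 ÷ 1.43989 × 9.98949 ÷ 90.2451 = 1.000002
Product ≈ 1 (deviation 0.000%, within rounding noise).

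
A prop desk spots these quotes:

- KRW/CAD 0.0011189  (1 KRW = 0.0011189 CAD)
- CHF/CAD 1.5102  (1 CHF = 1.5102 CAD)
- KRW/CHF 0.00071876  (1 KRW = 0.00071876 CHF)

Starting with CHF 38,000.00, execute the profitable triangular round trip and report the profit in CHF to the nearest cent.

Profit: CHF 1,170.26

Profitable loop is CHF → KRW → CAD → CHF:
CHF 38,000.00 ÷ 0.00071876 = KRW 52,868,830
KRW 52,868,830 × 0.0011189 = CAD 59,154.93
CAD 59,154.93 ÷ 1.5102 = CHF 39,170.26
Profit = CHF 39,170.26 − CHF 38,000.00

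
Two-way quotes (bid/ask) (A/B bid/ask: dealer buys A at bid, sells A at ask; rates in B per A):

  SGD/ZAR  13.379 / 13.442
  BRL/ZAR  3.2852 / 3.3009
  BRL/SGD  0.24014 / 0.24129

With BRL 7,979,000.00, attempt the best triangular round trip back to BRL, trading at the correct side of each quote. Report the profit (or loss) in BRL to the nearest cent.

Best loop BRL → ZAR → SGD → BRL:
BRL 7,979,000.00 × 3.2852 (sell BRL at bid) = ZAR 26,212,610.80
ZAR 26,212,610.80 ÷ 13.442 (buy SGD at ask) = SGD 1,950,052.88
SGD 1,950,052.88 ÷ 0.24129 (buy BRL at ask) = BRL 8,081,780.76

Net profit: BRL 102,780.76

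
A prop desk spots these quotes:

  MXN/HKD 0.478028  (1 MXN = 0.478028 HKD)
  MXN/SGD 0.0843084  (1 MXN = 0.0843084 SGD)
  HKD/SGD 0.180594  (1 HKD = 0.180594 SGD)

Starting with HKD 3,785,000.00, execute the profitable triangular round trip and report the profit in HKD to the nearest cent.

Profitable loop is HKD → SGD → MXN → HKD:
HKD 3,785,000.00 × 0.180594 = SGD 683,548.29
SGD 683,548.29 ÷ 0.0843084 = MXN 8,107,712.75
MXN 8,107,712.75 × 0.478028 = HKD 3,875,713.71
Profit = HKD 3,875,713.71 − HKD 3,785,000.00

Profit: HKD 90,713.71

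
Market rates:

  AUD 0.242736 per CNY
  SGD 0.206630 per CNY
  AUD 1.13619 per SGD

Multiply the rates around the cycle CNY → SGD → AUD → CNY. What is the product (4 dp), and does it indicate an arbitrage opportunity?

Around CNY → SGD → AUD → CNY: 1 × 0.206630 × 1.13619 ÷ 0.242736 = 0.967186
Product < 1; profitable direction is CNY → AUD → SGD → CNY.

0.9672 (arbitrage exists)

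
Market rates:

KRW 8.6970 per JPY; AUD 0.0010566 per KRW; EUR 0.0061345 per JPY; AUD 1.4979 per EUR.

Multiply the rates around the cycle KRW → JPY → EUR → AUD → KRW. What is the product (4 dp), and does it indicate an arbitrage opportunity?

1.0000 (no arbitrage)

Around KRW → JPY → EUR → AUD → KRW: 1 ÷ 8.6970 × 0.0061345 × 1.4979 ÷ 0.0010566 = 0.999958
Product ≈ 1 (deviation 0.004%, within rounding noise).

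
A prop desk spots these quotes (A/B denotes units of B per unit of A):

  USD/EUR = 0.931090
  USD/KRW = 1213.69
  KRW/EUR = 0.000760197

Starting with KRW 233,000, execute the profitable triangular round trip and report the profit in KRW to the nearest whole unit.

Profit: KRW 2,133

Profitable loop is KRW → USD → EUR → KRW:
KRW 233,000 ÷ 1213.69 = USD 191.98
USD 191.98 × 0.931090 = EUR 178.75
EUR 178.75 ÷ 0.000760197 = KRW 235,133
Profit = KRW 235,133 − KRW 233,000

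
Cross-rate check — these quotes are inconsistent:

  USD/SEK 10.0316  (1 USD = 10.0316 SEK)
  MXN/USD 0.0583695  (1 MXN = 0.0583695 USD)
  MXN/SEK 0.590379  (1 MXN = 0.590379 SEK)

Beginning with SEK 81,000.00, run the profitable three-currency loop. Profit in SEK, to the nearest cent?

Profit: SEK 669.47

Profitable loop is SEK → USD → MXN → SEK:
SEK 81,000.00 ÷ 10.0316 = USD 8,074.48
USD 8,074.48 ÷ 0.0583695 = MXN 138,333.97
MXN 138,333.97 × 0.590379 = SEK 81,669.47
Profit = SEK 81,669.47 − SEK 81,000.00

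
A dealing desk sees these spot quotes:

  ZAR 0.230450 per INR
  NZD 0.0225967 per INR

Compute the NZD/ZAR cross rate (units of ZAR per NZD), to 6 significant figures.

NZD/ZAR = 10.1984

1 NZD ÷ 0.0225967 = 44.2542 INR
44.2542 INR × 0.230450 = 10.1984 ZAR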